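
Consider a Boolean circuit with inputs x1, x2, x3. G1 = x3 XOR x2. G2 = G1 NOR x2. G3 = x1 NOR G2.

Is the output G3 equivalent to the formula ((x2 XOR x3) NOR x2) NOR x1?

G1 = x3 XOR x2
G2 = G1 NOR x2 = (x3 XOR x2) NOR x2
G3 = x1 NOR G2 = x1 NOR ((x3 XOR x2) NOR x2)
At x1=0, x2=0, x3=0: circuit gives 0, formula gives 0.
At x1=0, x2=0, x3=1: circuit gives 1, formula gives 1.
Agrees on all 8 inputs.

Yes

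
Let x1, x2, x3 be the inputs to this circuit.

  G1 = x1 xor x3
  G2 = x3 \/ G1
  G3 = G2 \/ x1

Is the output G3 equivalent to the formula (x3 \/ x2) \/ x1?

No

G1 = x1 xor x3
G2 = x3 \/ G1 = x3 \/ (x1 xor x3)
G3 = G2 \/ x1 = (x3 \/ (x1 xor x3)) \/ x1
At x1=0, x2=1, x3=0: circuit gives 0, formula gives 1.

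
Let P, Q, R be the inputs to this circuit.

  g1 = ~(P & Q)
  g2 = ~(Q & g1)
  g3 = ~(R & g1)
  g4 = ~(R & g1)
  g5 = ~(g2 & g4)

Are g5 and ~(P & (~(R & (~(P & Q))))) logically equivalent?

No

g1 = ~(P & Q)
g2 = ~(Q & g1) = ~(Q & (~(P & Q)))
g4 = ~(R & g1) = ~(R & (~(P & Q)))
g5 = ~(g2 & g4) = ~((~(Q & (~(P & Q)))) & (~(R & (~(P & Q)))))
At P=0, Q=0, R=0: circuit gives 0, formula gives 1.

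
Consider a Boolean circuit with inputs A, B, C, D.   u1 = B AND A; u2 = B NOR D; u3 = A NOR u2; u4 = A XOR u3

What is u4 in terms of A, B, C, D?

A XOR (A NOR (B NOR D))

u2 = B NOR D
u3 = A NOR u2 = A NOR (B NOR D)
u4 = A XOR u3 = A XOR (A NOR (B NOR D))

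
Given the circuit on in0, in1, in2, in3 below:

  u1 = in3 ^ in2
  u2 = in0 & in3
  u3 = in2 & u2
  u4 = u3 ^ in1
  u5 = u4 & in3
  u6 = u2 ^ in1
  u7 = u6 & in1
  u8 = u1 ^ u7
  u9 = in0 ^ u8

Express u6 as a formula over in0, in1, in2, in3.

(in0 & in3) ^ in1

u2 = in0 & in3
u6 = u2 ^ in1 = (in0 & in3) ^ in1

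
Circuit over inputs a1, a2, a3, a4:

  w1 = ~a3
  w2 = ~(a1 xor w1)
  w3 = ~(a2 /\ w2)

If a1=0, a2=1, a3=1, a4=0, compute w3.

0

w1 = ~1 = 0
w2 = ~(0 xor 0) = 1
w3 = ~(1 /\ 1) = 0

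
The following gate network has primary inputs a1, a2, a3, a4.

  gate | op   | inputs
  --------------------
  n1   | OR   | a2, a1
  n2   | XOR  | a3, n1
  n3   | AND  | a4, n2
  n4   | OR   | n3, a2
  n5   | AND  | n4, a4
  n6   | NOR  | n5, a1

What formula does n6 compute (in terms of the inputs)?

(((a4 AND (a3 XOR (a2 OR a1))) OR a2) AND a4) NOR a1

n1 = a2 OR a1
n2 = a3 XOR n1 = a3 XOR (a2 OR a1)
n3 = a4 AND n2 = a4 AND (a3 XOR (a2 OR a1))
n4 = n3 OR a2 = (a4 AND (a3 XOR (a2 OR a1))) OR a2
n5 = n4 AND a4 = ((a4 AND (a3 XOR (a2 OR a1))) OR a2) AND a4
n6 = n5 NOR a1 = (((a4 AND (a3 XOR (a2 OR a1))) OR a2) AND a4) NOR a1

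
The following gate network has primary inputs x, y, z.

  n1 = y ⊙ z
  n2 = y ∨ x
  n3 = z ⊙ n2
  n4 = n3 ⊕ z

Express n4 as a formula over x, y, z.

(z ⊙ (y ∨ x)) ⊕ z

n2 = y ∨ x
n3 = z ⊙ n2 = z ⊙ (y ∨ x)
n4 = n3 ⊕ z = (z ⊙ (y ∨ x)) ⊕ z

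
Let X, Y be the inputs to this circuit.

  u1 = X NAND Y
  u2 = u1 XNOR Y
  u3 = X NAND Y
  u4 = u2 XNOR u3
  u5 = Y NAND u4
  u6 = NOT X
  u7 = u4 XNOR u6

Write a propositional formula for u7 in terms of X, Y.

u1 = X NAND Y
u2 = u1 XNOR Y = (X NAND Y) XNOR Y
u3 = X NAND Y
u4 = u2 XNOR u3 = ((X NAND Y) XNOR Y) XNOR (X NAND Y)
u6 = NOT X
u7 = u4 XNOR u6 = (((X NAND Y) XNOR Y) XNOR (X NAND Y)) XNOR NOT X

(((X NAND Y) XNOR Y) XNOR (X NAND Y)) XNOR NOT X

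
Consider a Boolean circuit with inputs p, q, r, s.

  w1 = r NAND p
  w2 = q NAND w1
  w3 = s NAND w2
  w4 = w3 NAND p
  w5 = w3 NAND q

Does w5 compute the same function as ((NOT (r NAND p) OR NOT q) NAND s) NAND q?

Yes

w1 = r NAND p
w2 = q NAND w1 = q NAND (r NAND p)
w3 = s NAND w2 = s NAND (q NAND (r NAND p))
w5 = w3 NAND q = (s NAND (q NAND (r NAND p))) NAND q
At p=0, q=1, r=0, s=0: circuit gives 0, formula gives 0.
At p=0, q=0, r=0, s=0: circuit gives 1, formula gives 1.
Agrees on all 16 inputs.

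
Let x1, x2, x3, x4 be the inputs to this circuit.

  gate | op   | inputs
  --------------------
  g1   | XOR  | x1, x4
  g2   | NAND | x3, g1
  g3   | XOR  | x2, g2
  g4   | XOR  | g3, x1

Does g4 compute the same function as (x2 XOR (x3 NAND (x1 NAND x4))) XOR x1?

No

g1 = x1 XOR x4
g2 = x3 NAND g1 = x3 NAND (x1 XOR x4)
g3 = x2 XOR g2 = x2 XOR (x3 NAND (x1 XOR x4))
g4 = g3 XOR x1 = (x2 XOR (x3 NAND (x1 XOR x4))) XOR x1
At x1=0, x2=0, x3=1, x4=0: circuit gives 1, formula gives 0.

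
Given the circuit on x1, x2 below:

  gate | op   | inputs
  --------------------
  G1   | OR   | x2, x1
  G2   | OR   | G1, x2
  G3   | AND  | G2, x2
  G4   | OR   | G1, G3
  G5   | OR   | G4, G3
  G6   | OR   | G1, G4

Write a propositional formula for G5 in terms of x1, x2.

((x2 OR x1) OR (((x2 OR x1) OR x2) AND x2)) OR (((x2 OR x1) OR x2) AND x2)

G1 = x2 OR x1
G2 = G1 OR x2 = (x2 OR x1) OR x2
G3 = G2 AND x2 = ((x2 OR x1) OR x2) AND x2
G4 = G1 OR G3 = (x2 OR x1) OR (((x2 OR x1) OR x2) AND x2)
G5 = G4 OR G3 = ((x2 OR x1) OR (((x2 OR x1) OR x2) AND x2)) OR (((x2 OR x1) OR x2) AND x2)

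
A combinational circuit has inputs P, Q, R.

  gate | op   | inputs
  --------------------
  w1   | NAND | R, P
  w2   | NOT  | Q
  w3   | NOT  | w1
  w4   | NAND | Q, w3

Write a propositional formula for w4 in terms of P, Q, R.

w1 = R NAND P
w3 = NOT w1 = NOT (R NAND P)
w4 = Q NAND w3 = Q NAND NOT (R NAND P)

Q NAND NOT (R NAND P)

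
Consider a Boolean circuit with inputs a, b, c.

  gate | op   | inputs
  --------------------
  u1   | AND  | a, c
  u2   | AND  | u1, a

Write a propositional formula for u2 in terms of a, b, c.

u1 = a AND c
u2 = u1 AND a = (a AND c) AND a

(a AND c) AND a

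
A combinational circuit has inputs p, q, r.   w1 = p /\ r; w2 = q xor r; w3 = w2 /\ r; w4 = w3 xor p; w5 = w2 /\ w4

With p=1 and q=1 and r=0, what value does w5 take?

w2 = 1 xor 0 = 1
w3 = 1 /\ 0 = 0
w4 = 0 xor 1 = 1
w5 = 1 /\ 1 = 1

1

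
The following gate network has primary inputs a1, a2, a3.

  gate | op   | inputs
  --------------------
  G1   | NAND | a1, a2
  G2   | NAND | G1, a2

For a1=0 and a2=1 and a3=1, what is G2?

0

G1 = 0 NAND 1 = 1
G2 = 1 NAND 1 = 0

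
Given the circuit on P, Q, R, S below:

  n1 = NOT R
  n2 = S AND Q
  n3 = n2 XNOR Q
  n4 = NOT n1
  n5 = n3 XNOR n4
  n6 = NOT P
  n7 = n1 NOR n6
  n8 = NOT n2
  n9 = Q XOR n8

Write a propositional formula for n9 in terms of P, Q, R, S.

Q XOR NOT (S AND Q)

n2 = S AND Q
n8 = NOT n2 = NOT (S AND Q)
n9 = Q XOR n8 = Q XOR NOT (S AND Q)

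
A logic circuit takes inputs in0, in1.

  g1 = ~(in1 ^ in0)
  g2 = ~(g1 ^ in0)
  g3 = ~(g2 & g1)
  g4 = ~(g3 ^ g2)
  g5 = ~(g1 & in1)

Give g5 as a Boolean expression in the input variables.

g1 = ~(in1 ^ in0)
g5 = ~(g1 & in1) = ~((~(in1 ^ in0)) & in1)

~((~(in1 ^ in0)) & in1)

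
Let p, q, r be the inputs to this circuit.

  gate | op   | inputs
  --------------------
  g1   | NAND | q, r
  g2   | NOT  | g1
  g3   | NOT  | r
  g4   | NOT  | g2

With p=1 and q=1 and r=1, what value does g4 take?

0

g1 = 1 NAND 1 = 0
g2 = NOT 0 = 1
g4 = NOT 1 = 0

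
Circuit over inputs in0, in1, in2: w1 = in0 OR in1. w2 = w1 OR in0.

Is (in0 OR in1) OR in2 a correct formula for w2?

w1 = in0 OR in1
w2 = w1 OR in0 = (in0 OR in1) OR in0
At in0=0, in1=0, in2=1: circuit gives 0, formula gives 1.

No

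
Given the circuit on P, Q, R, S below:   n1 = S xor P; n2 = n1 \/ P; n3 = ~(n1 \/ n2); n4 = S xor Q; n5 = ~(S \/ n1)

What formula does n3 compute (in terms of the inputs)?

~((S xor P) \/ ((S xor P) \/ P))

n1 = S xor P
n2 = n1 \/ P = (S xor P) \/ P
n3 = ~(n1 \/ n2) = ~((S xor P) \/ ((S xor P) \/ P))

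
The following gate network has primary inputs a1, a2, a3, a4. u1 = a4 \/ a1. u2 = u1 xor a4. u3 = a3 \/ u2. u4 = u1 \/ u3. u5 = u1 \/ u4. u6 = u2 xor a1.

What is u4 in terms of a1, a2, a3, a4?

(a4 \/ a1) \/ (a3 \/ ((a4 \/ a1) xor a4))

u1 = a4 \/ a1
u2 = u1 xor a4 = (a4 \/ a1) xor a4
u3 = a3 \/ u2 = a3 \/ ((a4 \/ a1) xor a4)
u4 = u1 \/ u3 = (a4 \/ a1) \/ (a3 \/ ((a4 \/ a1) xor a4))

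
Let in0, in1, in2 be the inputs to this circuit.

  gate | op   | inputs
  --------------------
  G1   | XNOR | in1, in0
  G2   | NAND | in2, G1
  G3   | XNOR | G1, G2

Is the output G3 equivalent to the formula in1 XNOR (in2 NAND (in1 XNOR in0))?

G1 = in1 XNOR in0
G2 = in2 NAND G1 = in2 NAND (in1 XNOR in0)
G3 = G1 XNOR G2 = (in1 XNOR in0) XNOR (in2 NAND (in1 XNOR in0))
At in0=0, in1=0, in2=0: circuit gives 1, formula gives 0.

No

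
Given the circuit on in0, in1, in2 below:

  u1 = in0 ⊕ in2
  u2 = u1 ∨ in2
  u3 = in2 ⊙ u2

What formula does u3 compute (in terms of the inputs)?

u1 = in0 ⊕ in2
u2 = u1 ∨ in2 = (in0 ⊕ in2) ∨ in2
u3 = in2 ⊙ u2 = in2 ⊙ ((in0 ⊕ in2) ∨ in2)

in2 ⊙ ((in0 ⊕ in2) ∨ in2)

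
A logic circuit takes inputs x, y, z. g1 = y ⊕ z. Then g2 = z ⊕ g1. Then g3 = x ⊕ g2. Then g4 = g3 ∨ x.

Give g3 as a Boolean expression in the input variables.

x ⊕ (z ⊕ (y ⊕ z))

g1 = y ⊕ z
g2 = z ⊕ g1 = z ⊕ (y ⊕ z)
g3 = x ⊕ g2 = x ⊕ (z ⊕ (y ⊕ z))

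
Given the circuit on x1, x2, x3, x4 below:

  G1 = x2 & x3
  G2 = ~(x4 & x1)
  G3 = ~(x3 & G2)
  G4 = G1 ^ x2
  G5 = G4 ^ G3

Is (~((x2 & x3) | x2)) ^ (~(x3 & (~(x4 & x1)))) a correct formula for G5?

G1 = x2 & x3
G2 = ~(x4 & x1)
G3 = ~(x3 & G2) = ~(x3 & (~(x4 & x1)))
G4 = G1 ^ x2 = (x2 & x3) ^ x2
G5 = G4 ^ G3 = ((x2 & x3) ^ x2) ^ (~(x3 & (~(x4 & x1))))
At x1=0, x2=0, x3=0, x4=0: circuit gives 1, formula gives 0.

No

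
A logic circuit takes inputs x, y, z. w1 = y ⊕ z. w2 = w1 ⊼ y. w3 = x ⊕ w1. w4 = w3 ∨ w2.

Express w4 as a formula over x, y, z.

w1 = y ⊕ z
w2 = w1 ⊼ y = (y ⊕ z) ⊼ y
w3 = x ⊕ w1 = x ⊕ (y ⊕ z)
w4 = w3 ∨ w2 = (x ⊕ (y ⊕ z)) ∨ ((y ⊕ z) ⊼ y)

(x ⊕ (y ⊕ z)) ∨ ((y ⊕ z) ⊼ y)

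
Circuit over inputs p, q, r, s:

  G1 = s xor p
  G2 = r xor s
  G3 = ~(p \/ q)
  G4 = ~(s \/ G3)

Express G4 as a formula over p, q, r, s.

~(s \/ (~(p \/ q)))

G3 = ~(p \/ q)
G4 = ~(s \/ G3) = ~(s \/ (~(p \/ q)))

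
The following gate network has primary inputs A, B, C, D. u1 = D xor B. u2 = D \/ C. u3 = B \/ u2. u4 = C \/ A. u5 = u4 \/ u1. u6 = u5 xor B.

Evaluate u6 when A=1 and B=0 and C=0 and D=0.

u1 = 0 xor 0 = 0
u4 = 0 \/ 1 = 1
u5 = 1 \/ 0 = 1
u6 = 1 xor 0 = 1

1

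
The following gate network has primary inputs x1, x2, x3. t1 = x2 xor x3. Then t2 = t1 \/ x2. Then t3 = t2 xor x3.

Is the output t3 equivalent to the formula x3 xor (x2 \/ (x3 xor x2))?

Yes

t1 = x2 xor x3
t2 = t1 \/ x2 = (x2 xor x3) \/ x2
t3 = t2 xor x3 = ((x2 xor x3) \/ x2) xor x3
At x1=0, x2=0, x3=0: circuit gives 0, formula gives 0.
At x1=0, x2=1, x3=0: circuit gives 1, formula gives 1.
Agrees on all 8 inputs.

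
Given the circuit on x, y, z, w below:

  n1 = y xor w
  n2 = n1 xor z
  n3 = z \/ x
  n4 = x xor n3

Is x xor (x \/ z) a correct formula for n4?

n3 = z \/ x
n4 = x xor n3 = x xor (z \/ x)
At x=0, y=0, z=0, w=0: circuit gives 0, formula gives 0.
At x=0, y=0, z=1, w=0: circuit gives 1, formula gives 1.
Agrees on all 16 inputs.

Yes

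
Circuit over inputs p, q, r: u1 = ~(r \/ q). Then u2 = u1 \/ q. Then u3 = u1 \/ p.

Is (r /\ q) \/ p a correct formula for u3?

u1 = ~(r \/ q)
u3 = u1 \/ p = (~(r \/ q)) \/ p
At p=0, q=0, r=0: circuit gives 1, formula gives 0.

No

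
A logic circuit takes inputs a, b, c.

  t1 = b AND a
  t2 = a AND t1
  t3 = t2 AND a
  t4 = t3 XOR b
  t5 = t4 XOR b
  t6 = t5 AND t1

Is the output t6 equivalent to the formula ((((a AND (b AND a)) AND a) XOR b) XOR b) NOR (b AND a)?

t1 = b AND a
t2 = a AND t1 = a AND (b AND a)
t3 = t2 AND a = (a AND (b AND a)) AND a
t4 = t3 XOR b = ((a AND (b AND a)) AND a) XOR b
t5 = t4 XOR b = (((a AND (b AND a)) AND a) XOR b) XOR b
t6 = t5 AND t1 = ((((a AND (b AND a)) AND a) XOR b) XOR b) AND (b AND a)
At a=0, b=0, c=0: circuit gives 0, formula gives 1.

No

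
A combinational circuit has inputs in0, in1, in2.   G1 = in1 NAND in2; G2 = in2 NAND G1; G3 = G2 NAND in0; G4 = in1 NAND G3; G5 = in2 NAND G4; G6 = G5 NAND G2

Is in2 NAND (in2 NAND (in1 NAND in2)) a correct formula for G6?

G1 = in1 NAND in2
G2 = in2 NAND G1 = in2 NAND (in1 NAND in2)
G3 = G2 NAND in0 = (in2 NAND (in1 NAND in2)) NAND in0
G4 = in1 NAND G3 = in1 NAND ((in2 NAND (in1 NAND in2)) NAND in0)
G5 = in2 NAND G4 = in2 NAND (in1 NAND ((in2 NAND (in1 NAND in2)) NAND in0))
G6 = G5 NAND G2 = (in2 NAND (in1 NAND ((in2 NAND (in1 NAND in2)) NAND in0))) NAND (in2 NAND (in1 NAND in2))
At in0=0, in1=0, in2=0: circuit gives 0, formula gives 1.

No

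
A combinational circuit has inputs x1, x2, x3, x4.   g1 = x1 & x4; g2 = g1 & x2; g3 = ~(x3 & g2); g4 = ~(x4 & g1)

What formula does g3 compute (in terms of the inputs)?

~(x3 & ((x1 & x4) & x2))

g1 = x1 & x4
g2 = g1 & x2 = (x1 & x4) & x2
g3 = ~(x3 & g2) = ~(x3 & ((x1 & x4) & x2))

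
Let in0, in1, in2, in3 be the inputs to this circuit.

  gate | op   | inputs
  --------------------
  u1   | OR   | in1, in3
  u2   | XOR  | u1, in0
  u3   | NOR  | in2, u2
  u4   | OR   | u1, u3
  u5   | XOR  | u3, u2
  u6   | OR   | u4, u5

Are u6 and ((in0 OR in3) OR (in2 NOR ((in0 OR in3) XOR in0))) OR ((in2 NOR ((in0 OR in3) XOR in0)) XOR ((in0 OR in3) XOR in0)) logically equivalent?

u1 = in1 OR in3
u2 = u1 XOR in0 = (in1 OR in3) XOR in0
u3 = in2 NOR u2 = in2 NOR ((in1 OR in3) XOR in0)
u4 = u1 OR u3 = (in1 OR in3) OR (in2 NOR ((in1 OR in3) XOR in0))
u5 = u3 XOR u2 = (in2 NOR ((in1 OR in3) XOR in0)) XOR ((in1 OR in3) XOR in0)
u6 = u4 OR u5 = ((in1 OR in3) OR (in2 NOR ((in1 OR in3) XOR in0))) OR ((in2 NOR ((in1 OR in3) XOR in0)) XOR ((in1 OR in3) XOR in0))
At in0=0, in1=1, in2=1, in3=0: circuit gives 1, formula gives 0.

No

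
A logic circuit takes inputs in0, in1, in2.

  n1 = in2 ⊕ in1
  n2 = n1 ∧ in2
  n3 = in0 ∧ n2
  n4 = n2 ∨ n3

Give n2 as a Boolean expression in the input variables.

(in2 ⊕ in1) ∧ in2

n1 = in2 ⊕ in1
n2 = n1 ∧ in2 = (in2 ⊕ in1) ∧ in2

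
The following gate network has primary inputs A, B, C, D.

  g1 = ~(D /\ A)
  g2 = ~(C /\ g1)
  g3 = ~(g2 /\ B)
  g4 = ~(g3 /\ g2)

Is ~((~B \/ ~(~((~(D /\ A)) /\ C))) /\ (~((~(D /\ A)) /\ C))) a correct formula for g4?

g1 = ~(D /\ A)
g2 = ~(C /\ g1) = ~(C /\ (~(D /\ A)))
g3 = ~(g2 /\ B) = ~((~(C /\ (~(D /\ A)))) /\ B)
g4 = ~(g3 /\ g2) = ~((~((~(C /\ (~(D /\ A)))) /\ B)) /\ (~(C /\ (~(D /\ A)))))
At A=0, B=0, C=0, D=0: circuit gives 0, formula gives 0.
At A=0, B=0, C=1, D=0: circuit gives 1, formula gives 1.
Agrees on all 16 inputs.

Yes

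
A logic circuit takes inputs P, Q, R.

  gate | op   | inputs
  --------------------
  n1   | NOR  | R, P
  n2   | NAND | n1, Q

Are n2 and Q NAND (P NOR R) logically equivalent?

Yes

n1 = R NOR P
n2 = n1 NAND Q = (R NOR P) NAND Q
At P=0, Q=1, R=0: circuit gives 0, formula gives 0.
At P=0, Q=0, R=0: circuit gives 1, formula gives 1.
Agrees on all 8 inputs.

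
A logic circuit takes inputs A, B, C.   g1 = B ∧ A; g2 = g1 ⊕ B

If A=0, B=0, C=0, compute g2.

0

g1 = 0 ∧ 0 = 0
g2 = 0 ⊕ 0 = 0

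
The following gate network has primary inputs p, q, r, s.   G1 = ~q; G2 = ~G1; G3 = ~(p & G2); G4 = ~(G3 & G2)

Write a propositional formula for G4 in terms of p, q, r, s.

G1 = ~q
G2 = ~G1 = ~~q
G3 = ~(p & G2) = ~(p & ~~q)
G4 = ~(G3 & G2) = ~((~(p & ~~q)) & ~~q)

~((~(p & ~~q)) & ~~q)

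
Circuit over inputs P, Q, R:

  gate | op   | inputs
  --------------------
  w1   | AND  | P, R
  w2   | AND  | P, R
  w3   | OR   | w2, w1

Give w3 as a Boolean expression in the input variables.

w1 = P AND R
w2 = P AND R
w3 = w2 OR w1 = (P AND R) OR (P AND R)

(P AND R) OR (P AND R)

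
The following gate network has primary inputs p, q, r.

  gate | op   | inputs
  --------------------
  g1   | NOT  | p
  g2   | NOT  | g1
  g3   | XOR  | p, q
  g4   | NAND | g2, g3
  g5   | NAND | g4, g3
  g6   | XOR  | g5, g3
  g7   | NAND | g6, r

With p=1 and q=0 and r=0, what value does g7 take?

g1 = NOT 1 = 0
g2 = NOT 0 = 1
g3 = 1 XOR 0 = 1
g4 = 1 NAND 1 = 0
g5 = 0 NAND 1 = 1
g6 = 1 XOR 1 = 0
g7 = 0 NAND 0 = 1

1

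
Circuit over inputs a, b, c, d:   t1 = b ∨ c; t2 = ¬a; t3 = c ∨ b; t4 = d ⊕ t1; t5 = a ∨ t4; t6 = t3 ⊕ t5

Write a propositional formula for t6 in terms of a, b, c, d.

t1 = b ∨ c
t3 = c ∨ b
t4 = d ⊕ t1 = d ⊕ (b ∨ c)
t5 = a ∨ t4 = a ∨ (d ⊕ (b ∨ c))
t6 = t3 ⊕ t5 = (c ∨ b) ⊕ (a ∨ (d ⊕ (b ∨ c)))

(c ∨ b) ⊕ (a ∨ (d ⊕ (b ∨ c)))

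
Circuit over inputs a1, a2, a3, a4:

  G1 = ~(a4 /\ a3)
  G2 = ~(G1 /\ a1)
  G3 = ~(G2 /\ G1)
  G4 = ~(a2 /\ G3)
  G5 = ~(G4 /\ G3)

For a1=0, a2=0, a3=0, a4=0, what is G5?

1

G1 = ~(0 /\ 0) = 1
G2 = ~(1 /\ 0) = 1
G3 = ~(1 /\ 1) = 0
G4 = ~(0 /\ 0) = 1
G5 = ~(1 /\ 0) = 1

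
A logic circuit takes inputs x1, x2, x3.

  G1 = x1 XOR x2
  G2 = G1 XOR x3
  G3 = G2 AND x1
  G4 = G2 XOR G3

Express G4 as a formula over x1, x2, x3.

G1 = x1 XOR x2
G2 = G1 XOR x3 = (x1 XOR x2) XOR x3
G3 = G2 AND x1 = ((x1 XOR x2) XOR x3) AND x1
G4 = G2 XOR G3 = ((x1 XOR x2) XOR x3) XOR (((x1 XOR x2) XOR x3) AND x1)

((x1 XOR x2) XOR x3) XOR (((x1 XOR x2) XOR x3) AND x1)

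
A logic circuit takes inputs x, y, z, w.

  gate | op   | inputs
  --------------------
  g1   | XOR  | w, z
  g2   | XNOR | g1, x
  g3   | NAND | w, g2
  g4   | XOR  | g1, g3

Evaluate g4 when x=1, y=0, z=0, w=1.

1

g1 = 1 XOR 0 = 1
g2 = 1 XNOR 1 = 1
g3 = 1 NAND 1 = 0
g4 = 1 XOR 0 = 1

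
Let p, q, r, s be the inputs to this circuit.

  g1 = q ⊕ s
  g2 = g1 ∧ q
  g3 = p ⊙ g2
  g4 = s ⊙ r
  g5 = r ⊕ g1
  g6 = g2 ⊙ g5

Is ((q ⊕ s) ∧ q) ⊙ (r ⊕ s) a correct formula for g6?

g1 = q ⊕ s
g2 = g1 ∧ q = (q ⊕ s) ∧ q
g5 = r ⊕ g1 = r ⊕ (q ⊕ s)
g6 = g2 ⊙ g5 = ((q ⊕ s) ∧ q) ⊙ (r ⊕ (q ⊕ s))
At p=0, q=1, r=0, s=0: circuit gives 1, formula gives 0.

No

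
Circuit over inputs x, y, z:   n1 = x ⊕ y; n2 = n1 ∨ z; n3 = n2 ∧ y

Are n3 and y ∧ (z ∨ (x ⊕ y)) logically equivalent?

Yes

n1 = x ⊕ y
n2 = n1 ∨ z = (x ⊕ y) ∨ z
n3 = n2 ∧ y = ((x ⊕ y) ∨ z) ∧ y
At x=0, y=0, z=0: circuit gives 0, formula gives 0.
At x=0, y=1, z=0: circuit gives 1, formula gives 1.
Agrees on all 8 inputs.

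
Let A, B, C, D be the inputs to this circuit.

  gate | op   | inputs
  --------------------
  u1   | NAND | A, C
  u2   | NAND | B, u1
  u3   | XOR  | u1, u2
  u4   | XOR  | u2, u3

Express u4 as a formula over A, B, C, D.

(B NAND (A NAND C)) XOR ((A NAND C) XOR (B NAND (A NAND C)))

u1 = A NAND C
u2 = B NAND u1 = B NAND (A NAND C)
u3 = u1 XOR u2 = (A NAND C) XOR (B NAND (A NAND C))
u4 = u2 XOR u3 = (B NAND (A NAND C)) XOR ((A NAND C) XOR (B NAND (A NAND C)))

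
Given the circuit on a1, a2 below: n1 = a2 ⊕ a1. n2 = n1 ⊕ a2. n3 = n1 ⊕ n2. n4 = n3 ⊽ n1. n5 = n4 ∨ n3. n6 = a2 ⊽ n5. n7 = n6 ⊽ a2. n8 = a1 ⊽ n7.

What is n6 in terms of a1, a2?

a2 ⊽ ((((a2 ⊕ a1) ⊕ ((a2 ⊕ a1) ⊕ a2)) ⊽ (a2 ⊕ a1)) ∨ ((a2 ⊕ a1) ⊕ ((a2 ⊕ a1) ⊕ a2)))

n1 = a2 ⊕ a1
n2 = n1 ⊕ a2 = (a2 ⊕ a1) ⊕ a2
n3 = n1 ⊕ n2 = (a2 ⊕ a1) ⊕ ((a2 ⊕ a1) ⊕ a2)
n4 = n3 ⊽ n1 = ((a2 ⊕ a1) ⊕ ((a2 ⊕ a1) ⊕ a2)) ⊽ (a2 ⊕ a1)
n5 = n4 ∨ n3 = (((a2 ⊕ a1) ⊕ ((a2 ⊕ a1) ⊕ a2)) ⊽ (a2 ⊕ a1)) ∨ ((a2 ⊕ a1) ⊕ ((a2 ⊕ a1) ⊕ a2))
n6 = a2 ⊽ n5 = a2 ⊽ ((((a2 ⊕ a1) ⊕ ((a2 ⊕ a1) ⊕ a2)) ⊽ (a2 ⊕ a1)) ∨ ((a2 ⊕ a1) ⊕ ((a2 ⊕ a1) ⊕ a2)))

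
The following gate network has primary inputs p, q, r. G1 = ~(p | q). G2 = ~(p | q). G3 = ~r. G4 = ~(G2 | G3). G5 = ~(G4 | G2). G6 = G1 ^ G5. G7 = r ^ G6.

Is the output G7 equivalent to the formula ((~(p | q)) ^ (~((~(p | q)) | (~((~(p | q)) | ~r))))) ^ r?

Yes

G1 = ~(p | q)
G2 = ~(p | q)
G3 = ~r
G4 = ~(G2 | G3) = ~((~(p | q)) | ~r)
G5 = ~(G4 | G2) = ~((~((~(p | q)) | ~r)) | (~(p | q)))
G6 = G1 ^ G5 = (~(p | q)) ^ (~((~((~(p | q)) | ~r)) | (~(p | q))))
G7 = r ^ G6 = r ^ ((~(p | q)) ^ (~((~((~(p | q)) | ~r)) | (~(p | q)))))
At p=0, q=0, r=1: circuit gives 0, formula gives 0.
At p=0, q=0, r=0: circuit gives 1, formula gives 1.
Agrees on all 8 inputs.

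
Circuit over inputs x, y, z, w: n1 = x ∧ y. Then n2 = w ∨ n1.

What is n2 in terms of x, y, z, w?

n1 = x ∧ y
n2 = w ∨ n1 = w ∨ (x ∧ y)

w ∨ (x ∧ y)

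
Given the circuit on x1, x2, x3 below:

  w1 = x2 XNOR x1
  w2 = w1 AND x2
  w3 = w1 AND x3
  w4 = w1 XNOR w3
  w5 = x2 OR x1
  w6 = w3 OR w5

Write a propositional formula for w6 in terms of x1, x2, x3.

w1 = x2 XNOR x1
w3 = w1 AND x3 = (x2 XNOR x1) AND x3
w5 = x2 OR x1
w6 = w3 OR w5 = ((x2 XNOR x1) AND x3) OR (x2 OR x1)

((x2 XNOR x1) AND x3) OR (x2 OR x1)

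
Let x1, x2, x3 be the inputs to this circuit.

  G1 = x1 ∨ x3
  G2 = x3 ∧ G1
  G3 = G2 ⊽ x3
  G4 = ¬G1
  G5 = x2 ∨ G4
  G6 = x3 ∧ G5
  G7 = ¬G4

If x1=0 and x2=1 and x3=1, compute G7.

1

G1 = 0 ∨ 1 = 1
G4 = ¬1 = 0
G7 = ¬0 = 1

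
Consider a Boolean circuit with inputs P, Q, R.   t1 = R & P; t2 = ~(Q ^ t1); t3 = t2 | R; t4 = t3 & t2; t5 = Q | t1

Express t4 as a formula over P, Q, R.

t1 = R & P
t2 = ~(Q ^ t1) = ~(Q ^ (R & P))
t3 = t2 | R = (~(Q ^ (R & P))) | R
t4 = t3 & t2 = ((~(Q ^ (R & P))) | R) & (~(Q ^ (R & P)))

((~(Q ^ (R & P))) | R) & (~(Q ^ (R & P)))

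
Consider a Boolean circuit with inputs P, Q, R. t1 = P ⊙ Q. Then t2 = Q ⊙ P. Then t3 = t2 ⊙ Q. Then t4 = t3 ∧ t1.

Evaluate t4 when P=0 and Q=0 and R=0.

0

t1 = 0 ⊙ 0 = 1
t2 = 0 ⊙ 0 = 1
t3 = 1 ⊙ 0 = 0
t4 = 0 ∧ 1 = 0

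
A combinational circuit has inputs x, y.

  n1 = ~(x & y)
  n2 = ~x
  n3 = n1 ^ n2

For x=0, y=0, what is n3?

0

n1 = ~(0 & 0) = 1
n2 = ~0 = 1
n3 = 1 ^ 1 = 0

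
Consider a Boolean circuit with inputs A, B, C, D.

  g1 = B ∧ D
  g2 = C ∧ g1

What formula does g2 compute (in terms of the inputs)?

C ∧ (B ∧ D)

g1 = B ∧ D
g2 = C ∧ g1 = C ∧ (B ∧ D)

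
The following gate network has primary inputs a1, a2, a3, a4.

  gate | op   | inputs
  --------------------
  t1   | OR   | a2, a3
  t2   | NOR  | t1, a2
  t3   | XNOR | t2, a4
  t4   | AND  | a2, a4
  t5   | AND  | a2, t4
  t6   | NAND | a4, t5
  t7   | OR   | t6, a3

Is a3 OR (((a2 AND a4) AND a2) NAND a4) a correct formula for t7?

t4 = a2 AND a4
t5 = a2 AND t4 = a2 AND (a2 AND a4)
t6 = a4 NAND t5 = a4 NAND (a2 AND (a2 AND a4))
t7 = t6 OR a3 = (a4 NAND (a2 AND (a2 AND a4))) OR a3
At a1=0, a2=1, a3=0, a4=1: circuit gives 0, formula gives 0.
At a1=0, a2=0, a3=0, a4=0: circuit gives 1, formula gives 1.
Agrees on all 16 inputs.

Yes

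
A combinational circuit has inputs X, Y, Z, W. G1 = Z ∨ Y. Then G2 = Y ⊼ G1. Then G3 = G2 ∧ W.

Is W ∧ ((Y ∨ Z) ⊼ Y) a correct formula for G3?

G1 = Z ∨ Y
G2 = Y ⊼ G1 = Y ⊼ (Z ∨ Y)
G3 = G2 ∧ W = (Y ⊼ (Z ∨ Y)) ∧ W
At X=0, Y=0, Z=0, W=0: circuit gives 0, formula gives 0.
At X=0, Y=0, Z=0, W=1: circuit gives 1, formula gives 1.
Agrees on all 16 inputs.

Yes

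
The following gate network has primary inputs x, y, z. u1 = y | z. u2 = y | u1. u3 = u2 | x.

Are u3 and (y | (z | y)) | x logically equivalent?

Yes

u1 = y | z
u2 = y | u1 = y | (y | z)
u3 = u2 | x = (y | (y | z)) | x
At x=0, y=0, z=0: circuit gives 0, formula gives 0.
At x=0, y=0, z=1: circuit gives 1, formula gives 1.
Agrees on all 8 inputs.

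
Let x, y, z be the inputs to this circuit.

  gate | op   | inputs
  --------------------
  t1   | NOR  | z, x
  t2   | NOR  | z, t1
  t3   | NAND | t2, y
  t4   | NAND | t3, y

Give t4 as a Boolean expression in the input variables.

((z NOR (z NOR x)) NAND y) NAND y

t1 = z NOR x
t2 = z NOR t1 = z NOR (z NOR x)
t3 = t2 NAND y = (z NOR (z NOR x)) NAND y
t4 = t3 NAND y = ((z NOR (z NOR x)) NAND y) NAND y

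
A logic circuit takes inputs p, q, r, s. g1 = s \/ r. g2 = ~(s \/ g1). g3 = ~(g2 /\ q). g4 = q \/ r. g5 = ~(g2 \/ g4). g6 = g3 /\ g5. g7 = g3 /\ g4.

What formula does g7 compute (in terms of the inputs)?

g1 = s \/ r
g2 = ~(s \/ g1) = ~(s \/ (s \/ r))
g3 = ~(g2 /\ q) = ~((~(s \/ (s \/ r))) /\ q)
g4 = q \/ r
g7 = g3 /\ g4 = (~((~(s \/ (s \/ r))) /\ q)) /\ (q \/ r)

(~((~(s \/ (s \/ r))) /\ q)) /\ (q \/ r)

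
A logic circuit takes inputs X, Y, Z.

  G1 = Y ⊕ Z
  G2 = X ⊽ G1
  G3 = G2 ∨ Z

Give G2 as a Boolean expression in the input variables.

X ⊽ (Y ⊕ Z)

G1 = Y ⊕ Z
G2 = X ⊽ G1 = X ⊽ (Y ⊕ Z)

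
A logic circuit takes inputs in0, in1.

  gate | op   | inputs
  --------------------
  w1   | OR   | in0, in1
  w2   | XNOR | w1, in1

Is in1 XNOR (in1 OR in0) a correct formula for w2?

Yes

w1 = in0 OR in1
w2 = w1 XNOR in1 = (in0 OR in1) XNOR in1
At in0=1, in1=0: circuit gives 0, formula gives 0.
At in0=0, in1=0: circuit gives 1, formula gives 1.
Agrees on all 4 inputs.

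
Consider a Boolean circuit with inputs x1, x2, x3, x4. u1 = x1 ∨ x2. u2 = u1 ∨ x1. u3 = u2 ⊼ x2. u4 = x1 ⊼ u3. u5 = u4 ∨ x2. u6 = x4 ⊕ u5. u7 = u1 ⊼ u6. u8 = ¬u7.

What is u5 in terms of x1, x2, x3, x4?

(x1 ⊼ (((x1 ∨ x2) ∨ x1) ⊼ x2)) ∨ x2

u1 = x1 ∨ x2
u2 = u1 ∨ x1 = (x1 ∨ x2) ∨ x1
u3 = u2 ⊼ x2 = ((x1 ∨ x2) ∨ x1) ⊼ x2
u4 = x1 ⊼ u3 = x1 ⊼ (((x1 ∨ x2) ∨ x1) ⊼ x2)
u5 = u4 ∨ x2 = (x1 ⊼ (((x1 ∨ x2) ∨ x1) ⊼ x2)) ∨ x2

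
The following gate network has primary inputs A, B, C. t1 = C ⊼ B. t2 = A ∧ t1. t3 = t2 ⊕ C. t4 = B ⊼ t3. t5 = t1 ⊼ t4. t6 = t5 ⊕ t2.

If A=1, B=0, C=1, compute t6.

1

t1 = 1 ⊼ 0 = 1
t2 = 1 ∧ 1 = 1
t3 = 1 ⊕ 1 = 0
t4 = 0 ⊼ 0 = 1
t5 = 1 ⊼ 1 = 0
t6 = 0 ⊕ 1 = 1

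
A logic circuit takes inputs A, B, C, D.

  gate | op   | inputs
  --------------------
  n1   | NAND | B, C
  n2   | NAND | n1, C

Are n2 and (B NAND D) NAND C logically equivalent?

n1 = B NAND C
n2 = n1 NAND C = (B NAND C) NAND C
At A=0, B=1, C=1, D=0: circuit gives 1, formula gives 0.

No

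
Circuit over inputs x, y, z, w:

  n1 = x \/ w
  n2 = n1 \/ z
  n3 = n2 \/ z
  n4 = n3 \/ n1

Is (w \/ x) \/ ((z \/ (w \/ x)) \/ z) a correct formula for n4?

n1 = x \/ w
n2 = n1 \/ z = (x \/ w) \/ z
n3 = n2 \/ z = ((x \/ w) \/ z) \/ z
n4 = n3 \/ n1 = (((x \/ w) \/ z) \/ z) \/ (x \/ w)
At x=0, y=0, z=0, w=0: circuit gives 0, formula gives 0.
At x=0, y=0, z=0, w=1: circuit gives 1, formula gives 1.
Agrees on all 16 inputs.

Yes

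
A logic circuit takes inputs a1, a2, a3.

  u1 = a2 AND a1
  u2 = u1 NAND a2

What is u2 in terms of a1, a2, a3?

(a2 AND a1) NAND a2

u1 = a2 AND a1
u2 = u1 NAND a2 = (a2 AND a1) NAND a2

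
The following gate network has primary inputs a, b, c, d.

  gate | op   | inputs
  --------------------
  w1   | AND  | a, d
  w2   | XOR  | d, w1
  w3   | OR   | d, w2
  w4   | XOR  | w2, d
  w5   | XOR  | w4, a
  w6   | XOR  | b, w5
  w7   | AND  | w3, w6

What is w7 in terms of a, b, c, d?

w1 = a AND d
w2 = d XOR w1 = d XOR (a AND d)
w3 = d OR w2 = d OR (d XOR (a AND d))
w4 = w2 XOR d = (d XOR (a AND d)) XOR d
w5 = w4 XOR a = ((d XOR (a AND d)) XOR d) XOR a
w6 = b XOR w5 = b XOR (((d XOR (a AND d)) XOR d) XOR a)
w7 = w3 AND w6 = (d OR (d XOR (a AND d))) AND (b XOR (((d XOR (a AND d)) XOR d) XOR a))

(d OR (d XOR (a AND d))) AND (b XOR (((d XOR (a AND d)) XOR d) XOR a))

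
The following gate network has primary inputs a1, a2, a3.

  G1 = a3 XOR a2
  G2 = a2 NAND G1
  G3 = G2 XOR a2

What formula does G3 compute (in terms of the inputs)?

(a2 NAND (a3 XOR a2)) XOR a2

G1 = a3 XOR a2
G2 = a2 NAND G1 = a2 NAND (a3 XOR a2)
G3 = G2 XOR a2 = (a2 NAND (a3 XOR a2)) XOR a2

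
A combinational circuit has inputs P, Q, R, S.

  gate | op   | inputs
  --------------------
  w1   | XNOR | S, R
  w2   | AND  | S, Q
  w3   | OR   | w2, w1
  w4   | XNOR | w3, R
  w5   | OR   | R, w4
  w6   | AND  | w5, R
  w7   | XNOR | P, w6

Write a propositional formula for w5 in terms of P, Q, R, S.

R OR (((S AND Q) OR (S XNOR R)) XNOR R)

w1 = S XNOR R
w2 = S AND Q
w3 = w2 OR w1 = (S AND Q) OR (S XNOR R)
w4 = w3 XNOR R = ((S AND Q) OR (S XNOR R)) XNOR R
w5 = R OR w4 = R OR (((S AND Q) OR (S XNOR R)) XNOR R)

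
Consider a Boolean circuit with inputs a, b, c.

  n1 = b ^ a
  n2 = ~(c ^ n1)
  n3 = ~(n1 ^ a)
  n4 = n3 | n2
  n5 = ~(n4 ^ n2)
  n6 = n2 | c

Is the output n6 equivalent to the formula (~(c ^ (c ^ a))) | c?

n1 = b ^ a
n2 = ~(c ^ n1) = ~(c ^ (b ^ a))
n6 = n2 | c = (~(c ^ (b ^ a))) | c
At a=0, b=1, c=0: circuit gives 0, formula gives 1.

No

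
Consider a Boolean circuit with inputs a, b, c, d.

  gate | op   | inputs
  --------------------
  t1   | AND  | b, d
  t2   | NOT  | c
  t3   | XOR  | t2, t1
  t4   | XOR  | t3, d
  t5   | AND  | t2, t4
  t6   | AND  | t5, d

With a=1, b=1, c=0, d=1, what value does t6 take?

t1 = 1 AND 1 = 1
t2 = NOT 0 = 1
t3 = 1 XOR 1 = 0
t4 = 0 XOR 1 = 1
t5 = 1 AND 1 = 1
t6 = 1 AND 1 = 1

1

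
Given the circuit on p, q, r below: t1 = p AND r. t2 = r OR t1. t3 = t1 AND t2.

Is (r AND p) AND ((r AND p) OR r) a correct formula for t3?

t1 = p AND r
t2 = r OR t1 = r OR (p AND r)
t3 = t1 AND t2 = (p AND r) AND (r OR (p AND r))
At p=0, q=0, r=0: circuit gives 0, formula gives 0.
At p=1, q=0, r=1: circuit gives 1, formula gives 1.
Agrees on all 8 inputs.

Yes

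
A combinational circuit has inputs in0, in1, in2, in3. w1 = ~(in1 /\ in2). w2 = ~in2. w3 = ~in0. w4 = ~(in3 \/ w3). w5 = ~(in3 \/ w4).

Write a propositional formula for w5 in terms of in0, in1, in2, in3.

~(in3 \/ (~(in3 \/ ~in0)))

w3 = ~in0
w4 = ~(in3 \/ w3) = ~(in3 \/ ~in0)
w5 = ~(in3 \/ w4) = ~(in3 \/ (~(in3 \/ ~in0)))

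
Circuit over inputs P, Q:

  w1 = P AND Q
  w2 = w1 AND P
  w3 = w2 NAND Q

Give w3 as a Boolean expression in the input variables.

w1 = P AND Q
w2 = w1 AND P = (P AND Q) AND P
w3 = w2 NAND Q = ((P AND Q) AND P) NAND Q

((P AND Q) AND P) NAND Q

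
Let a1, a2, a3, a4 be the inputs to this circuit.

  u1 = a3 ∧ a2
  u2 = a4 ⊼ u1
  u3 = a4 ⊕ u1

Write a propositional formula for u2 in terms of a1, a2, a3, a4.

u1 = a3 ∧ a2
u2 = a4 ⊼ u1 = a4 ⊼ (a3 ∧ a2)

a4 ⊼ (a3 ∧ a2)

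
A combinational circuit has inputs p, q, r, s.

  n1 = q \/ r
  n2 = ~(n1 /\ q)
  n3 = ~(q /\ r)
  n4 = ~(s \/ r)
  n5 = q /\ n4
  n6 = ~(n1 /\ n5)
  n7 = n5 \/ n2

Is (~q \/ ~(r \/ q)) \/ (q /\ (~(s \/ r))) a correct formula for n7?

Yes

n1 = q \/ r
n2 = ~(n1 /\ q) = ~((q \/ r) /\ q)
n4 = ~(s \/ r)
n5 = q /\ n4 = q /\ (~(s \/ r))
n7 = n5 \/ n2 = (q /\ (~(s \/ r))) \/ (~((q \/ r) /\ q))
At p=0, q=1, r=0, s=1: circuit gives 0, formula gives 0.
At p=0, q=0, r=0, s=0: circuit gives 1, formula gives 1.
Agrees on all 16 inputs.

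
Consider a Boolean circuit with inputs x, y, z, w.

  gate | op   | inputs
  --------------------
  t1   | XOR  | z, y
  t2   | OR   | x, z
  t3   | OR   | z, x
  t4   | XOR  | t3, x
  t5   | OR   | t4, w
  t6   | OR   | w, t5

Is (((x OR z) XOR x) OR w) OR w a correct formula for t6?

t3 = z OR x
t4 = t3 XOR x = (z OR x) XOR x
t5 = t4 OR w = ((z OR x) XOR x) OR w
t6 = w OR t5 = w OR (((z OR x) XOR x) OR w)
At x=0, y=0, z=0, w=0: circuit gives 0, formula gives 0.
At x=0, y=0, z=0, w=1: circuit gives 1, formula gives 1.
Agrees on all 16 inputs.

Yes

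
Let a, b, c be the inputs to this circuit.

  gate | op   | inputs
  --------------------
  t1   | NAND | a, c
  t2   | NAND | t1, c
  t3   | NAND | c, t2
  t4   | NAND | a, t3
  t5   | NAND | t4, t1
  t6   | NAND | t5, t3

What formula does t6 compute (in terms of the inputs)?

((a NAND (c NAND ((a NAND c) NAND c))) NAND (a NAND c)) NAND (c NAND ((a NAND c) NAND c))

t1 = a NAND c
t2 = t1 NAND c = (a NAND c) NAND c
t3 = c NAND t2 = c NAND ((a NAND c) NAND c)
t4 = a NAND t3 = a NAND (c NAND ((a NAND c) NAND c))
t5 = t4 NAND t1 = (a NAND (c NAND ((a NAND c) NAND c))) NAND (a NAND c)
t6 = t5 NAND t3 = ((a NAND (c NAND ((a NAND c) NAND c))) NAND (a NAND c)) NAND (c NAND ((a NAND c) NAND c))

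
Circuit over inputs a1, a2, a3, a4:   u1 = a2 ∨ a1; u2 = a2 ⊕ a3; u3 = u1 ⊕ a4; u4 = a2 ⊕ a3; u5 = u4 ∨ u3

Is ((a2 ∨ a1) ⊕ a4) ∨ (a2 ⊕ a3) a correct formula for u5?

Yes

u1 = a2 ∨ a1
u3 = u1 ⊕ a4 = (a2 ∨ a1) ⊕ a4
u4 = a2 ⊕ a3
u5 = u4 ∨ u3 = (a2 ⊕ a3) ∨ ((a2 ∨ a1) ⊕ a4)
At a1=0, a2=0, a3=0, a4=0: circuit gives 0, formula gives 0.
At a1=0, a2=0, a3=0, a4=1: circuit gives 1, formula gives 1.
Agrees on all 16 inputs.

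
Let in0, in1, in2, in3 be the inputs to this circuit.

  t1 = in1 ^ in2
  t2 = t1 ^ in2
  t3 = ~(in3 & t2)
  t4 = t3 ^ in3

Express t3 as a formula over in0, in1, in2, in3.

t1 = in1 ^ in2
t2 = t1 ^ in2 = (in1 ^ in2) ^ in2
t3 = ~(in3 & t2) = ~(in3 & ((in1 ^ in2) ^ in2))

~(in3 & ((in1 ^ in2) ^ in2))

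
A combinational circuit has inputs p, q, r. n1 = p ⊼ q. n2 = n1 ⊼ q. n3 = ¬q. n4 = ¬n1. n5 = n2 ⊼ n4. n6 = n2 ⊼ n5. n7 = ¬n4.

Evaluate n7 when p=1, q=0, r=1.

n1 = 1 ⊼ 0 = 1
n4 = ¬1 = 0
n7 = ¬0 = 1

1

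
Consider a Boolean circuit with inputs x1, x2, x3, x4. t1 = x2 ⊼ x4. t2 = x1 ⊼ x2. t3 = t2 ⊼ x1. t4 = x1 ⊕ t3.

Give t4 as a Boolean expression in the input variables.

t2 = x1 ⊼ x2
t3 = t2 ⊼ x1 = (x1 ⊼ x2) ⊼ x1
t4 = x1 ⊕ t3 = x1 ⊕ ((x1 ⊼ x2) ⊼ x1)

x1 ⊕ ((x1 ⊼ x2) ⊼ x1)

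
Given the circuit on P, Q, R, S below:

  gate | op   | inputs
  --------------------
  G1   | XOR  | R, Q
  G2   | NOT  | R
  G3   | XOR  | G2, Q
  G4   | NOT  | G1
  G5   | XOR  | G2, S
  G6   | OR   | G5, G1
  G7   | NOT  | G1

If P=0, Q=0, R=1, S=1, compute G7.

0

G1 = 1 XOR 0 = 1
G7 = NOT 1 = 0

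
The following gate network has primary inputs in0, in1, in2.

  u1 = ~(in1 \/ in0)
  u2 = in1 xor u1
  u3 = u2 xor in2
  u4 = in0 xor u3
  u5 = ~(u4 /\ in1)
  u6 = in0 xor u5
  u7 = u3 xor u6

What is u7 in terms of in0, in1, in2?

u1 = ~(in1 \/ in0)
u2 = in1 xor u1 = in1 xor (~(in1 \/ in0))
u3 = u2 xor in2 = (in1 xor (~(in1 \/ in0))) xor in2
u4 = in0 xor u3 = in0 xor ((in1 xor (~(in1 \/ in0))) xor in2)
u5 = ~(u4 /\ in1) = ~((in0 xor ((in1 xor (~(in1 \/ in0))) xor in2)) /\ in1)
u6 = in0 xor u5 = in0 xor (~((in0 xor ((in1 xor (~(in1 \/ in0))) xor in2)) /\ in1))
u7 = u3 xor u6 = ((in1 xor (~(in1 \/ in0))) xor in2) xor (in0 xor (~((in0 xor ((in1 xor (~(in1 \/ in0))) xor in2)) /\ in1)))

((in1 xor (~(in1 \/ in0))) xor in2) xor (in0 xor (~((in0 xor ((in1 xor (~(in1 \/ in0))) xor in2)) /\ in1)))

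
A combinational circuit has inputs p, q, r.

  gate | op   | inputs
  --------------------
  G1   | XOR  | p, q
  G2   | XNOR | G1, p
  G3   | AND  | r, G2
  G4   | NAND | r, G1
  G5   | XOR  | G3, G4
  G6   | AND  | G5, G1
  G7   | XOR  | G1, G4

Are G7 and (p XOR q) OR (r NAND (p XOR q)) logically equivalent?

G1 = p XOR q
G4 = r NAND G1 = r NAND (p XOR q)
G7 = G1 XOR G4 = (p XOR q) XOR (r NAND (p XOR q))
At p=0, q=1, r=0: circuit gives 0, formula gives 1.

No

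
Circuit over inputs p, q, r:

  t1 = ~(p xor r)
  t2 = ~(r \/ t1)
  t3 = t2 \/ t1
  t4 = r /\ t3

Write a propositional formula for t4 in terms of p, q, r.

r /\ ((~(r \/ (~(p xor r)))) \/ (~(p xor r)))

t1 = ~(p xor r)
t2 = ~(r \/ t1) = ~(r \/ (~(p xor r)))
t3 = t2 \/ t1 = (~(r \/ (~(p xor r)))) \/ (~(p xor r))
t4 = r /\ t3 = r /\ ((~(r \/ (~(p xor r)))) \/ (~(p xor r)))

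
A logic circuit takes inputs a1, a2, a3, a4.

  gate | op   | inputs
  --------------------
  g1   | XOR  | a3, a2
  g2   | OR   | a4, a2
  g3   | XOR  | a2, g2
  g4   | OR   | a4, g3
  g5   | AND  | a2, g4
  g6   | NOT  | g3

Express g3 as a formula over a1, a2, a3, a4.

a2 XOR (a4 OR a2)

g2 = a4 OR a2
g3 = a2 XOR g2 = a2 XOR (a4 OR a2)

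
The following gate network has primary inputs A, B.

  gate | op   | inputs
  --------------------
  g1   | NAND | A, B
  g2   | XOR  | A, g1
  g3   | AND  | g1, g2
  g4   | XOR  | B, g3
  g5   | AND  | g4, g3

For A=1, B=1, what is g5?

g1 = 1 NAND 1 = 0
g2 = 1 XOR 0 = 1
g3 = 0 AND 1 = 0
g4 = 1 XOR 0 = 1
g5 = 1 AND 0 = 0

0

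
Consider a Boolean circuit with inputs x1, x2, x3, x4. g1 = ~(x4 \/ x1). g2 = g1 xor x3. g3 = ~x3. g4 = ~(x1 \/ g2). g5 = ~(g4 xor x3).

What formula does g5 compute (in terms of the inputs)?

~((~(x1 \/ ((~(x4 \/ x1)) xor x3))) xor x3)

g1 = ~(x4 \/ x1)
g2 = g1 xor x3 = (~(x4 \/ x1)) xor x3
g4 = ~(x1 \/ g2) = ~(x1 \/ ((~(x4 \/ x1)) xor x3))
g5 = ~(g4 xor x3) = ~((~(x1 \/ ((~(x4 \/ x1)) xor x3))) xor x3)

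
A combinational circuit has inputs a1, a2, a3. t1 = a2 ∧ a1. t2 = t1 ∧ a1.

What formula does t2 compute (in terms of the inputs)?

(a2 ∧ a1) ∧ a1

t1 = a2 ∧ a1
t2 = t1 ∧ a1 = (a2 ∧ a1) ∧ a1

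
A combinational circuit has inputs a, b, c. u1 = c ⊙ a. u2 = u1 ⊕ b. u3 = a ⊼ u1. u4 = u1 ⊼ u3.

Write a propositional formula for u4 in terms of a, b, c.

u1 = c ⊙ a
u3 = a ⊼ u1 = a ⊼ (c ⊙ a)
u4 = u1 ⊼ u3 = (c ⊙ a) ⊼ (a ⊼ (c ⊙ a))

(c ⊙ a) ⊼ (a ⊼ (c ⊙ a))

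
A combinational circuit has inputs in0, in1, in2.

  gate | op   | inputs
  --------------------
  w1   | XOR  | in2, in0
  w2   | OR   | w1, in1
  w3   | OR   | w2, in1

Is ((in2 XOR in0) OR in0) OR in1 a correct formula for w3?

w1 = in2 XOR in0
w2 = w1 OR in1 = (in2 XOR in0) OR in1
w3 = w2 OR in1 = ((in2 XOR in0) OR in1) OR in1
At in0=1, in1=0, in2=1: circuit gives 0, formula gives 1.

No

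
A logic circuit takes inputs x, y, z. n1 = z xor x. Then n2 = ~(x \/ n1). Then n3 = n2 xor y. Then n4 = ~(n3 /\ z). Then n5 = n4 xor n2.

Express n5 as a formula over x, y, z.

(~(((~(x \/ (z xor x))) xor y) /\ z)) xor (~(x \/ (z xor x)))

n1 = z xor x
n2 = ~(x \/ n1) = ~(x \/ (z xor x))
n3 = n2 xor y = (~(x \/ (z xor x))) xor y
n4 = ~(n3 /\ z) = ~(((~(x \/ (z xor x))) xor y) /\ z)
n5 = n4 xor n2 = (~(((~(x \/ (z xor x))) xor y) /\ z)) xor (~(x \/ (z xor x)))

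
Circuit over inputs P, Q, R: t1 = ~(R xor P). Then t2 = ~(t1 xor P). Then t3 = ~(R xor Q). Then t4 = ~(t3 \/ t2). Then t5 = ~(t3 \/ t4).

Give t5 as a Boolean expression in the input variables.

t1 = ~(R xor P)
t2 = ~(t1 xor P) = ~((~(R xor P)) xor P)
t3 = ~(R xor Q)
t4 = ~(t3 \/ t2) = ~((~(R xor Q)) \/ (~((~(R xor P)) xor P)))
t5 = ~(t3 \/ t4) = ~((~(R xor Q)) \/ (~((~(R xor Q)) \/ (~((~(R xor P)) xor P)))))

~((~(R xor Q)) \/ (~((~(R xor Q)) \/ (~((~(R xor P)) xor P)))))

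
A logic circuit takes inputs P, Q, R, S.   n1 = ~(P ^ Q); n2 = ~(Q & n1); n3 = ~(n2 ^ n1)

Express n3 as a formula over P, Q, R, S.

n1 = ~(P ^ Q)
n2 = ~(Q & n1) = ~(Q & (~(P ^ Q)))
n3 = ~(n2 ^ n1) = ~((~(Q & (~(P ^ Q)))) ^ (~(P ^ Q)))

~((~(Q & (~(P ^ Q)))) ^ (~(P ^ Q)))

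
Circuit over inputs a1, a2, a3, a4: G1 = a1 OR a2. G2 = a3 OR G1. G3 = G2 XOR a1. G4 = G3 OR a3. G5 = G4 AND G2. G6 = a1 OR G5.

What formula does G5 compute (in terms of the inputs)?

(((a3 OR (a1 OR a2)) XOR a1) OR a3) AND (a3 OR (a1 OR a2))

G1 = a1 OR a2
G2 = a3 OR G1 = a3 OR (a1 OR a2)
G3 = G2 XOR a1 = (a3 OR (a1 OR a2)) XOR a1
G4 = G3 OR a3 = ((a3 OR (a1 OR a2)) XOR a1) OR a3
G5 = G4 AND G2 = (((a3 OR (a1 OR a2)) XOR a1) OR a3) AND (a3 OR (a1 OR a2))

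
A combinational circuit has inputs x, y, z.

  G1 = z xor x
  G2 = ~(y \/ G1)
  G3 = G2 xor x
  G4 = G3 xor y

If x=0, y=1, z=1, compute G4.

G1 = 1 xor 0 = 1
G2 = ~(1 \/ 1) = 0
G3 = 0 xor 0 = 0
G4 = 0 xor 1 = 1

1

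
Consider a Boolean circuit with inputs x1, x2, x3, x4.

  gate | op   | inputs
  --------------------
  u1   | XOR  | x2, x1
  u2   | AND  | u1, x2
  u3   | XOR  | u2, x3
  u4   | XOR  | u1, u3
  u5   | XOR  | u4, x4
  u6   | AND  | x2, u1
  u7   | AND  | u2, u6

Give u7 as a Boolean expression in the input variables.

((x2 XOR x1) AND x2) AND (x2 AND (x2 XOR x1))

u1 = x2 XOR x1
u2 = u1 AND x2 = (x2 XOR x1) AND x2
u6 = x2 AND u1 = x2 AND (x2 XOR x1)
u7 = u2 AND u6 = ((x2 XOR x1) AND x2) AND (x2 AND (x2 XOR x1))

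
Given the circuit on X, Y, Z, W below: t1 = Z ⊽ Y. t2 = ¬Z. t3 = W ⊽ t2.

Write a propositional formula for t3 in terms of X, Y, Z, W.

W ⊽ ¬Z

t2 = ¬Z
t3 = W ⊽ t2 = W ⊽ ¬Z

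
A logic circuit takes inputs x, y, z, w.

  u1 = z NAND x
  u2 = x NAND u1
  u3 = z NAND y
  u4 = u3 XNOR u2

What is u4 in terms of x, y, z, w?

(z NAND y) XNOR (x NAND (z NAND x))

u1 = z NAND x
u2 = x NAND u1 = x NAND (z NAND x)
u3 = z NAND y
u4 = u3 XNOR u2 = (z NAND y) XNOR (x NAND (z NAND x))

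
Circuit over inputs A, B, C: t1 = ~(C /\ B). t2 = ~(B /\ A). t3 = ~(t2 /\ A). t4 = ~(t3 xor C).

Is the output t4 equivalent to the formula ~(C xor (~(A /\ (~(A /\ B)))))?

Yes

t2 = ~(B /\ A)
t3 = ~(t2 /\ A) = ~((~(B /\ A)) /\ A)
t4 = ~(t3 xor C) = ~((~((~(B /\ A)) /\ A)) xor C)
At A=0, B=0, C=0: circuit gives 0, formula gives 0.
At A=0, B=0, C=1: circuit gives 1, formula gives 1.
Agrees on all 8 inputs.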